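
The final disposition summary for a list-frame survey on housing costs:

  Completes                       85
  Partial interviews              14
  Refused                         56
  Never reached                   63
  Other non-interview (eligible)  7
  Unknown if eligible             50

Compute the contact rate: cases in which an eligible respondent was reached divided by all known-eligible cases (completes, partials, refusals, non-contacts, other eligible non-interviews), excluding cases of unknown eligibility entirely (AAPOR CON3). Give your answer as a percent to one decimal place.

Num: 85 + 14 + 56 + 7 = 162
Denominator: 85 + 14 + 56 + 63 + 7 = 225
CON3 = 162 / 225 = 0.7200

72.0%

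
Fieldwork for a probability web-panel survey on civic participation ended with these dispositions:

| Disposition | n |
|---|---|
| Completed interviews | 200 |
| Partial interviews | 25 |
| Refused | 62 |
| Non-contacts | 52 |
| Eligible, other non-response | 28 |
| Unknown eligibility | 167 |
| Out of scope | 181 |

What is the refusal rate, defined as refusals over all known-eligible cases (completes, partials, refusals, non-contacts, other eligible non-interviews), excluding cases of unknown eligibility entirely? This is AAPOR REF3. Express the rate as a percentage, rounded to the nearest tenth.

Num = 62
Base = 200 + 25 + 62 + 52 + 28 = 367
REF3 = 62 / 367 = 0.1689

16.9%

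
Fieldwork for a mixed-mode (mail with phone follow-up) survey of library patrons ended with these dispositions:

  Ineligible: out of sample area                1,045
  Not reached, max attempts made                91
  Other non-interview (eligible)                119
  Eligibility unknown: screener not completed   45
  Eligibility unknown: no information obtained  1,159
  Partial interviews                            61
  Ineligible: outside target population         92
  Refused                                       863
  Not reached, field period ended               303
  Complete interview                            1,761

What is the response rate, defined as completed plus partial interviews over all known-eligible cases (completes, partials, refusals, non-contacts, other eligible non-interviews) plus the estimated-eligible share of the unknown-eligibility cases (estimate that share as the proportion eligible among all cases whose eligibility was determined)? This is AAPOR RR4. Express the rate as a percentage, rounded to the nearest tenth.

44.6%

Non-contacts = 303 + 91 = 394
Unknown eligibility = 45 + 1159 = 1204
Out of scope = 92 + 1045 = 1137
Num → 1761 + 61 = 1822
Eligible (known) → 1761 + 61 + 863 + 394 + 119 = 3198
e = 3198 / (3198 + 1137) = 3198 / 4335 = 0.7377
Estimated eligible among unknowns → 0.7377 × 1204 = 888.19
Denominator → 3198 + 888.19 = 4086.19
RR4 = 1822 / 4086.19 = 0.4459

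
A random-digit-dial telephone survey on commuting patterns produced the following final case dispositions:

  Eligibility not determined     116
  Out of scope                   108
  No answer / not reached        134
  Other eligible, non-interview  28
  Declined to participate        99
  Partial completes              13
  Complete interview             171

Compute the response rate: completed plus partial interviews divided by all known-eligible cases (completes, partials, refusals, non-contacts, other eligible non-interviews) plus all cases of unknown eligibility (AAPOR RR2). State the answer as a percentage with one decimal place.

32.8%

Top = 171 + 13 = 184
Base = 171 + 13 + 99 + 134 + 28 + 116 = 561
RR2 = 184 / 561 = 0.3280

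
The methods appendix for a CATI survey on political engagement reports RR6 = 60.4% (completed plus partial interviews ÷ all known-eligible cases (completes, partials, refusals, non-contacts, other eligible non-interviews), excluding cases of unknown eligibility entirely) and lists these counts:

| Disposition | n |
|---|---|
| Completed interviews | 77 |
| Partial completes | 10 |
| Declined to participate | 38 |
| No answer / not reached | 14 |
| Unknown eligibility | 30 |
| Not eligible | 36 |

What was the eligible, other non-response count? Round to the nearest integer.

Numerator: 77 + 10 = 87
RR6 = 87 / D = 0.604
D = 87 / 0.604 = 144.0
Rest of base = 139
eligible, other non-response = 144.0 − 139 ≈ 5

5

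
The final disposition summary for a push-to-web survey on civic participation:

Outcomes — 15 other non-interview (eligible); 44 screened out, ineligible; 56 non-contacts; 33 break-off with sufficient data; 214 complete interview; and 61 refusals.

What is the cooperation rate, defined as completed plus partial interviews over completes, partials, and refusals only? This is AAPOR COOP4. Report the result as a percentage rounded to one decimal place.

80.2%

Top = 214 + 33 = 247
Denominator = 214 + 33 + 61 = 308
COOP4 = 247 / 308 = 0.8019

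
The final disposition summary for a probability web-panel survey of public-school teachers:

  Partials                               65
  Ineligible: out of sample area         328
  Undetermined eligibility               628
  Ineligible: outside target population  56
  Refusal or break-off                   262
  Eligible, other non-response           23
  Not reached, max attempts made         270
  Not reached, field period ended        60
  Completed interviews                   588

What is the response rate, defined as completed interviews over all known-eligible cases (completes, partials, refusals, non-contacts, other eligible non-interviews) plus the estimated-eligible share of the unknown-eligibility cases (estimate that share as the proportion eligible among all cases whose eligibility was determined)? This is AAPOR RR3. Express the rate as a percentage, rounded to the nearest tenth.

33.6%

No answer / not reached = 60 + 270 = 330
Out of scope = 56 + 328 = 384
Num → 588
Determined eligible → 588 + 65 + 262 + 330 + 23 = 1268
e = 1268 / (1268 + 384) = 1268 / 1652 = 0.7676
Estimated eligible among unknowns → 0.7676 × 628 = 482.05
Denom → 1268 + 482.05 = 1750.05
RR3 = 588 / 1750.05 = 0.3360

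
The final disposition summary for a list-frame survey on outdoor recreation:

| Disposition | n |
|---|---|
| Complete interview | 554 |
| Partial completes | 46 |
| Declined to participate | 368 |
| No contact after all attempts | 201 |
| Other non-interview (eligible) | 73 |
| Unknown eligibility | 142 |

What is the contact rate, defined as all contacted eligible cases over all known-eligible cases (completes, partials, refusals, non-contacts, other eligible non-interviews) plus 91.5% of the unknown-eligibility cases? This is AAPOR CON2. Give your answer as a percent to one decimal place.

Num: 554 + 46 + 368 + 73 = 1041
Determined eligible: 554 + 46 + 368 + 201 + 73 = 1242
Estimated eligible among unknowns: 0.9150 × 142 = 129.93
Base: 1242 + 129.93 = 1371.93
CON2 = 1041 / 1371.93 = 0.7588

75.9%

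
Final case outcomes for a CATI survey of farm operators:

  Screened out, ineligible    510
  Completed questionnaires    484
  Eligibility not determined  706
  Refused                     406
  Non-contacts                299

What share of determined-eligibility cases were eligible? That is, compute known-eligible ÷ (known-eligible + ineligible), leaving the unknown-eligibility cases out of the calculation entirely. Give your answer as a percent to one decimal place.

Eligible (known): 484 + 406 + 299 = 1189
e = 1189 / (1189 + 510) = 1189 / 1699 = 0.6998

70.0%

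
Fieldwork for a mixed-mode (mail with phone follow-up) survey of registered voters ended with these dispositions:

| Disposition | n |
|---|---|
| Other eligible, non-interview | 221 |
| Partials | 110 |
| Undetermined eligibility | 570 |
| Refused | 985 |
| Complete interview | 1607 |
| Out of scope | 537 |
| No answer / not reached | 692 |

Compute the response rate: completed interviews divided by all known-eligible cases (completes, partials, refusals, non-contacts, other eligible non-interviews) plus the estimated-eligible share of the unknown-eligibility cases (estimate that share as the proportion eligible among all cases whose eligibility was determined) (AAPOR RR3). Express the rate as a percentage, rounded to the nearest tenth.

39.1%

Num: 1607
Eligible (known): 1607 + 110 + 985 + 692 + 221 = 3615
e = 3615 / (3615 + 537) = 3615 / 4152 = 0.8707
e × U: 0.8707 × 570 = 496.30
Base: 3615 + 496.30 = 4111.30
RR3 = 1607 / 4111.30 = 0.3909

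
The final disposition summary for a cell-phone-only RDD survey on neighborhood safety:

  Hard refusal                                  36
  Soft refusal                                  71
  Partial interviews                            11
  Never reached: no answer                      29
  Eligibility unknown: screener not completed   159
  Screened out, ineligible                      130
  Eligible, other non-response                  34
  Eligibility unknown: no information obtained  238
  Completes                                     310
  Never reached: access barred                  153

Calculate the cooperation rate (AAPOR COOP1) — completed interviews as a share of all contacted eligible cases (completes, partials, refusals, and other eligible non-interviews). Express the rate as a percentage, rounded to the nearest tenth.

67.1%

Refusal or break-off = 36 + 71 = 107
No answer / not reached = 29 + 153 = 182
Unknown eligibility = 159 + 238 = 397
Top = 310
Denominator = 310 + 11 + 107 + 34 = 462
COOP1 = 310 / 462 = 0.6710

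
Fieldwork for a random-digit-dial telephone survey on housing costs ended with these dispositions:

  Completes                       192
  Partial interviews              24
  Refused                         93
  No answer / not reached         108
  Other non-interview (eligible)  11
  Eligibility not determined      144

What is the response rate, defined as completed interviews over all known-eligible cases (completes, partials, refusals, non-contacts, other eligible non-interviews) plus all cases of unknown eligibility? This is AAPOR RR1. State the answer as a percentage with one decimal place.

33.6%

Num = 192
Denominator = 192 + 24 + 93 + 108 + 11 + 144 = 572
RR1 = 192 / 572 = 0.3357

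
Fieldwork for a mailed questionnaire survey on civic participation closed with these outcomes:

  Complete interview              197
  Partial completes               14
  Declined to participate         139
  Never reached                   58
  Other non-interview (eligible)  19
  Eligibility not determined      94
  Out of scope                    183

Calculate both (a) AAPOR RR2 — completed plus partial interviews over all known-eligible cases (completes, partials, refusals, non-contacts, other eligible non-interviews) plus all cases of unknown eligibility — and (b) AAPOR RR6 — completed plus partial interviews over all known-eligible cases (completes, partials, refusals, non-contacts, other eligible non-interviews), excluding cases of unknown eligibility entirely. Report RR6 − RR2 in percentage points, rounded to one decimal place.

Num = 197 + 14 = 211
Denom = 197 + 14 + 139 + 58 + 19 + 94 = 521
RR2 = 211 / 521 = 0.4050
Denom = 197 + 14 + 139 + 58 + 19 = 427
RR6 = 211 / 427 = 0.4941
Difference = 49.41 − 40.50 = 8.91 percentage points

8.9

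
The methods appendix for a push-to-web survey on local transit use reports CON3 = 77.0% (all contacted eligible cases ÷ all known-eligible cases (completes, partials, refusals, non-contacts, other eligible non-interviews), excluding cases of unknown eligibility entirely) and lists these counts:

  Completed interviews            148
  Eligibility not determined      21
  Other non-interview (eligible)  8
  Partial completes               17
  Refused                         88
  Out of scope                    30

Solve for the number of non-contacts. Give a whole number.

Top → 148 + 17 + 88 + 8 = 261
CON3 = 261 / D = 0.770
D = 261 / 0.770 = 339.0
Rest of base = 261
non-contacts = 339.0 − 261 ≈ 78

78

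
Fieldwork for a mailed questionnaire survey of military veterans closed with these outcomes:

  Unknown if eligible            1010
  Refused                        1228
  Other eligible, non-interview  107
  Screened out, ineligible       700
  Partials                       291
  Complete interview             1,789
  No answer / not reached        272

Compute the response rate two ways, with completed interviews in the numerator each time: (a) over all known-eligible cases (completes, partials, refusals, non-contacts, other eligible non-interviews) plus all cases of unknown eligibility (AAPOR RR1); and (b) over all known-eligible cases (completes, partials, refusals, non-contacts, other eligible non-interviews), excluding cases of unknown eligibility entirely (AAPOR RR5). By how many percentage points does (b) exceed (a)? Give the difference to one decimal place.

Top: 1789
Denominator: 1789 + 291 + 1228 + 272 + 107 + 1010 = 4697
RR1 = 1789 / 4697 = 0.3809
Denominator: 1789 + 291 + 1228 + 272 + 107 = 3687
RR5 = 1789 / 3687 = 0.4852
Difference = 48.52 − 38.09 = 10.43 percentage points

10.4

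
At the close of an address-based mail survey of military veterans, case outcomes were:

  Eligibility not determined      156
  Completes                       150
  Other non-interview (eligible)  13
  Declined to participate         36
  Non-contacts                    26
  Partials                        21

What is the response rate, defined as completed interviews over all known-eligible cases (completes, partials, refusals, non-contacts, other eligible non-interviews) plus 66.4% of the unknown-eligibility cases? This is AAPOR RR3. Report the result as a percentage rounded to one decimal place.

Top: 150
Known eligible: 150 + 21 + 36 + 26 + 13 = 246
Estimated eligible among unknowns: 0.6640 × 156 = 103.58
Base: 246 + 103.58 = 349.58
RR3 = 150 / 349.58 = 0.4291

42.9%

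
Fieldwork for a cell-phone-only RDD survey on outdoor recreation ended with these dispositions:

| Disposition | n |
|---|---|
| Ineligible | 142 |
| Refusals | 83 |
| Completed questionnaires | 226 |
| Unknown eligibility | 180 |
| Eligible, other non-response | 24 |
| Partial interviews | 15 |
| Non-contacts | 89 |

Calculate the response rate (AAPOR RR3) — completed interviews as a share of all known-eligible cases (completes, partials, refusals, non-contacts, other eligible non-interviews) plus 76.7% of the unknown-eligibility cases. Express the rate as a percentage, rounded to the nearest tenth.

Top = 226
Eligible (known) = 226 + 15 + 83 + 89 + 24 = 437
Eligible share of unknowns = 0.7670 × 180 = 138.06
Base = 437 + 138.06 = 575.06
RR3 = 226 / 575.06 = 0.3930

39.3%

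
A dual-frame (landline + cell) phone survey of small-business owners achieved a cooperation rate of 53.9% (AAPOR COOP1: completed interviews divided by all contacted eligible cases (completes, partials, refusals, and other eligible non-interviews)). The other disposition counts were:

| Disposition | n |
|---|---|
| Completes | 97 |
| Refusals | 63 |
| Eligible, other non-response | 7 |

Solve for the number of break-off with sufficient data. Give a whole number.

COOP1 = 97 / D = 0.539
D = 97 / 0.539 = 180.0
Remaining denominator categories sum to 167
break-off with sufficient data = 180.0 − 167 ≈ 13

13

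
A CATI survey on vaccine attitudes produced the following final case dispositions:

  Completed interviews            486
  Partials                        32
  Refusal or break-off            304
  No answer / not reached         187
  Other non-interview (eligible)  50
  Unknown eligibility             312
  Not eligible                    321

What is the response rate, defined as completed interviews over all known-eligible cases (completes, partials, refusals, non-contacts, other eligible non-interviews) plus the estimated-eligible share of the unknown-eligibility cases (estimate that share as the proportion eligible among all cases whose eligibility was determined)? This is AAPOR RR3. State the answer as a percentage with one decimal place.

Top → 486
Eligible (known) → 486 + 32 + 304 + 187 + 50 = 1059
e = 1059 / (1059 + 321) = 1059 / 1380 = 0.7674
e × U → 0.7674 × 312 = 239.43
Base → 1059 + 239.43 = 1298.43
RR3 = 486 / 1298.43 = 0.3743

37.4%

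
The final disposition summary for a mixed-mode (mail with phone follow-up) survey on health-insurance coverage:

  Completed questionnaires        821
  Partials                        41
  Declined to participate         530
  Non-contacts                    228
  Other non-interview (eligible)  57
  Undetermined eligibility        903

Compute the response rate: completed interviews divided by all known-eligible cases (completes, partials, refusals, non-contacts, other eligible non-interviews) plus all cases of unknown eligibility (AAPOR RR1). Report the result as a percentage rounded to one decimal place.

Num → 821
Denom → 821 + 41 + 530 + 228 + 57 + 903 = 2580
RR1 = 821 / 2580 = 0.3182

31.8%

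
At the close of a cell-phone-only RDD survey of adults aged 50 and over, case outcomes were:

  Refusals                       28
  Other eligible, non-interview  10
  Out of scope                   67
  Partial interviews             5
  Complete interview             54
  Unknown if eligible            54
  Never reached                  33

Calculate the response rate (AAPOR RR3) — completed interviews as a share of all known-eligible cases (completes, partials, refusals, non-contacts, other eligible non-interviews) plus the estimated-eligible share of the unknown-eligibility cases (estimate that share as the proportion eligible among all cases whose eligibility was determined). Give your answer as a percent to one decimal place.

32.6%

Top: 54
Eligible (known): 54 + 5 + 28 + 33 + 10 = 130
e = 130 / (130 + 67) = 130 / 197 = 0.6599
Estimated eligible among unknowns: 0.6599 × 54 = 35.63
Denom: 130 + 35.63 = 165.63
RR3 = 54 / 165.63 = 0.3260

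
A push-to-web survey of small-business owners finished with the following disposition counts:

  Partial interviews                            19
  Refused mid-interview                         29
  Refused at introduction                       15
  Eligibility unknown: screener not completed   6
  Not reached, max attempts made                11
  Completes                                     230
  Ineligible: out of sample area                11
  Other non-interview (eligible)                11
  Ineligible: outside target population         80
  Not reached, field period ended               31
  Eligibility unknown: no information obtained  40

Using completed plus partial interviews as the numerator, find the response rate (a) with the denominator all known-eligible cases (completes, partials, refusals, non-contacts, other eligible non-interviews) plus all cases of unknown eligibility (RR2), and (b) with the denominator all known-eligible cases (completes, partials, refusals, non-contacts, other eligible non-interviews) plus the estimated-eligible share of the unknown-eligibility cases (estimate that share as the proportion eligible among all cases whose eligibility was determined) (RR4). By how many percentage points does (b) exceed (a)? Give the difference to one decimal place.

1.6

Refusal or break-off = 15 + 29 = 44
Never reached = 31 + 11 = 42
Unknown if eligible = 6 + 40 = 46
Ineligible = 80 + 11 = 91
Numerator → 230 + 19 = 249
Denom → 230 + 19 + 44 + 42 + 11 + 46 = 392
RR2 = 249 / 392 = 0.6352
Known eligible → 230 + 19 + 44 + 42 + 11 = 346
e = 346 / (346 + 91) = 346 / 437 = 0.7918
Estimated eligible among unknowns → 0.7918 × 46 = 36.42
Denom → 346 + 36.42 = 382.42
RR4 = 249 / 382.42 = 0.6511
Difference = 65.11 − 63.52 = 1.59 percentage points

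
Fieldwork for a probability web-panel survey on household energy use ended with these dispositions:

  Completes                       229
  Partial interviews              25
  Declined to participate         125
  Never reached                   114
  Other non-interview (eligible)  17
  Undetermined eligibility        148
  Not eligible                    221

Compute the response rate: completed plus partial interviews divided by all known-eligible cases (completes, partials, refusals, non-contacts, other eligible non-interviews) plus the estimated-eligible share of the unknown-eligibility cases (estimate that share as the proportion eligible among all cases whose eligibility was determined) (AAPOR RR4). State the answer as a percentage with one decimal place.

Num = 229 + 25 = 254
Known eligible = 229 + 25 + 125 + 114 + 17 = 510
e = 510 / (510 + 221) = 510 / 731 = 0.6977
e × U = 0.6977 × 148 = 103.26
Denom = 510 + 103.26 = 613.26
RR4 = 254 / 613.26 = 0.4142

41.4%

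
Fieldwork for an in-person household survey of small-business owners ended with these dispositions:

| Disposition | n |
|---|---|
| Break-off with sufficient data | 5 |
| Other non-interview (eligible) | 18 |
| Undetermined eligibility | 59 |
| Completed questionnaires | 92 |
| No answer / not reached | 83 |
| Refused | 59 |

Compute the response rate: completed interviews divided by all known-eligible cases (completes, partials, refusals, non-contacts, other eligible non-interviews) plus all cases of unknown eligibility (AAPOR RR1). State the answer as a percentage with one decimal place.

Num = 92
Denom = 92 + 5 + 59 + 83 + 18 + 59 = 316
RR1 = 92 / 316 = 0.2911

29.1%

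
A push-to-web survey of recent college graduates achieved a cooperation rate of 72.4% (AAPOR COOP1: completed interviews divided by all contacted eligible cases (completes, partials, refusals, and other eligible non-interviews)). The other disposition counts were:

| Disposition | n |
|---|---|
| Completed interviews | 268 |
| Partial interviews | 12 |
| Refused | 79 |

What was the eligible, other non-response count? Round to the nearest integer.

COOP1 = 268 / D = 0.724
D = 268 / 0.724 = 370.2
Rest of base = 359
eligible, other non-response = 370.2 − 359 ≈ 11

11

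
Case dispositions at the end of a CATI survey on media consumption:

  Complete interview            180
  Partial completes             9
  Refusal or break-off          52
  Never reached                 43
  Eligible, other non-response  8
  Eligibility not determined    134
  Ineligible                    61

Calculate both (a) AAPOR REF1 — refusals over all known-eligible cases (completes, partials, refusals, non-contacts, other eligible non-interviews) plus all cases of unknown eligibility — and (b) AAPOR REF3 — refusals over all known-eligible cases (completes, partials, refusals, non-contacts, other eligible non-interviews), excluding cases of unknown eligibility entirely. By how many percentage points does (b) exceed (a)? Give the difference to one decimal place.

Top: 52
Base: 180 + 9 + 52 + 43 + 8 + 134 = 426
REF1 = 52 / 426 = 0.1221
Base: 180 + 9 + 52 + 43 + 8 = 292
REF3 = 52 / 292 = 0.1781
Difference = 17.81 − 12.21 = 5.60 percentage points

5.6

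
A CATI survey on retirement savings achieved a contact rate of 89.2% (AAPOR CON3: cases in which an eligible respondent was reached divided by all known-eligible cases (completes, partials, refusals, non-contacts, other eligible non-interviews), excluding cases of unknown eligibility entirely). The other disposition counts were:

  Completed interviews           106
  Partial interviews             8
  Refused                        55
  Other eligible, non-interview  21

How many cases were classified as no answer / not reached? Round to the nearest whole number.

23

Top = 106 + 8 + 55 + 21 = 190
CON3 = 190 / D = 0.892
D = 190 / 0.892 = 213.0
Rest of base = 190
no answer / not reached = 213.0 − 190 ≈ 23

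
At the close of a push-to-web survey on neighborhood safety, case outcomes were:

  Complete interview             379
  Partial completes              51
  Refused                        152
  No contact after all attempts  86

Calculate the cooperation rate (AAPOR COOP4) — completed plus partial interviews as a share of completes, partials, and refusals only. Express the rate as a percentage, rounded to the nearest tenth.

Num: 379 + 51 = 430
Denom: 379 + 51 + 152 = 582
COOP4 = 430 / 582 = 0.7388

73.9%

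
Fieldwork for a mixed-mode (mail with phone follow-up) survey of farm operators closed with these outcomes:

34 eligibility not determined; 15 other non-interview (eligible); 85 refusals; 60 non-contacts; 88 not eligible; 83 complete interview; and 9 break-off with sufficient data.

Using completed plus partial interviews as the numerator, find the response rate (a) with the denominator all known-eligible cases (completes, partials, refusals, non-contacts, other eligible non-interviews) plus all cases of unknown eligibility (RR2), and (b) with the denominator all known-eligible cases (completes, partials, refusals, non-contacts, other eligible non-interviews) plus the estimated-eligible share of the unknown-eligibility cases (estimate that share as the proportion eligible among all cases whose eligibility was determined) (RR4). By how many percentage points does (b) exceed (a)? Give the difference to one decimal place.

1.0

Num → 83 + 9 = 92
Denom → 83 + 9 + 85 + 60 + 15 + 34 = 286
RR2 = 92 / 286 = 0.3217
Determined eligible → 83 + 9 + 85 + 60 + 15 = 252
e = 252 / (252 + 88) = 252 / 340 = 0.7412
e × U → 0.7412 × 34 = 25.20
Denom → 252 + 25.20 = 277.20
RR4 = 92 / 277.20 = 0.3319
Difference = 33.19 − 32.17 = 1.02 percentage points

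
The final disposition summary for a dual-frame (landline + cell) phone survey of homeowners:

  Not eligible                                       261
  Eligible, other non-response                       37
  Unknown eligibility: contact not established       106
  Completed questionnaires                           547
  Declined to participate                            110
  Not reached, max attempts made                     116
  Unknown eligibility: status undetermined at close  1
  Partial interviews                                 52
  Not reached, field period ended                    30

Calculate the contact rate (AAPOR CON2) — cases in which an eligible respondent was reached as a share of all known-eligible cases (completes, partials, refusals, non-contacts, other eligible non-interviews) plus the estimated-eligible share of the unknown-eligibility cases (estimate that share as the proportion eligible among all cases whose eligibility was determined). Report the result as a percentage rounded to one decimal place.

Non-contacts = 30 + 116 = 146
Eligibility not determined = 106 + 1 = 107
Numerator → 547 + 52 + 110 + 37 = 746
Known eligible → 547 + 52 + 110 + 146 + 37 = 892
e = 892 / (892 + 261) = 892 / 1153 = 0.7736
Eligible share of unknowns → 0.7736 × 107 = 82.78
Base → 892 + 82.78 = 974.78
CON2 = 746 / 974.78 = 0.7653

76.5%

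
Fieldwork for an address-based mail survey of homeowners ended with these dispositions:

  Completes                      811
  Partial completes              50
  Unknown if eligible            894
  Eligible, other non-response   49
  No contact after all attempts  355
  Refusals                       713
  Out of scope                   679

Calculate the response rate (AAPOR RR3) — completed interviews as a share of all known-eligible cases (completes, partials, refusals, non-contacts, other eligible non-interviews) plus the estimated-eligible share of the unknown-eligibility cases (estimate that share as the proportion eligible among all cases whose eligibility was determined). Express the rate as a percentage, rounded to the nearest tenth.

Num = 811
Known eligible = 811 + 50 + 713 + 355 + 49 = 1978
e = 1978 / (1978 + 679) = 1978 / 2657 = 0.7444
Estimated eligible among unknowns = 0.7444 × 894 = 665.49
Denom = 1978 + 665.49 = 2643.49
RR3 = 811 / 2643.49 = 0.3068

30.7%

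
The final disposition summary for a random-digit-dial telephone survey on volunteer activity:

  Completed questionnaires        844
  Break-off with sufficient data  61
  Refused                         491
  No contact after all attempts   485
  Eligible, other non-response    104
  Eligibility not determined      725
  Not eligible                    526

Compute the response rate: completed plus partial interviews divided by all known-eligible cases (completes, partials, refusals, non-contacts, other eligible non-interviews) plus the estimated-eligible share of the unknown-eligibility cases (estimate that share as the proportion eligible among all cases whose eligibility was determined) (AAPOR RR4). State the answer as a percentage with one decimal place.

35.4%

Numerator → 844 + 61 = 905
Known eligible → 844 + 61 + 491 + 485 + 104 = 1985
e = 1985 / (1985 + 526) = 1985 / 2511 = 0.7905
e × U → 0.7905 × 725 = 573.11
Denominator → 1985 + 573.11 = 2558.11
RR4 = 905 / 2558.11 = 0.3538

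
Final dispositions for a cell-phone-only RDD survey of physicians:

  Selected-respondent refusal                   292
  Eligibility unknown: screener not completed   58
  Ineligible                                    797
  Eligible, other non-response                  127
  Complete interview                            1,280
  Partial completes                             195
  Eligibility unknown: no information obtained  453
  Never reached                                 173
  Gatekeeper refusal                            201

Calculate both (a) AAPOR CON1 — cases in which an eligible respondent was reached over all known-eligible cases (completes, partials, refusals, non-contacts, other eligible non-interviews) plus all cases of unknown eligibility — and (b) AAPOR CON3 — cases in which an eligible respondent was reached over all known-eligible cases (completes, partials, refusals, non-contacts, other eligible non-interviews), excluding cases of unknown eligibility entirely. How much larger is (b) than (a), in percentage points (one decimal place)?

17.0

Declined to participate = 201 + 292 = 493
Eligibility not determined = 58 + 453 = 511
Top = 1280 + 195 + 493 + 127 = 2095
Denom = 1280 + 195 + 493 + 173 + 127 + 511 = 2779
CON1 = 2095 / 2779 = 0.7539
Denom = 1280 + 195 + 493 + 173 + 127 = 2268
CON3 = 2095 / 2268 = 0.9237
Difference = 92.37 − 75.39 = 16.98 percentage points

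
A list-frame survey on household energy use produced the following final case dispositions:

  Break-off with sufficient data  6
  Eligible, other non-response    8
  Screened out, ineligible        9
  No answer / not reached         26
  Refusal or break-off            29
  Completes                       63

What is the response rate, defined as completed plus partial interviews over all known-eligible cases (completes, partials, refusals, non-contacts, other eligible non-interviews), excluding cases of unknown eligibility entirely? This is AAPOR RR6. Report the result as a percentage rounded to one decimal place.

52.3%

Top → 63 + 6 = 69
Denom → 63 + 6 + 29 + 26 + 8 = 132
RR6 = 69 / 132 = 0.5227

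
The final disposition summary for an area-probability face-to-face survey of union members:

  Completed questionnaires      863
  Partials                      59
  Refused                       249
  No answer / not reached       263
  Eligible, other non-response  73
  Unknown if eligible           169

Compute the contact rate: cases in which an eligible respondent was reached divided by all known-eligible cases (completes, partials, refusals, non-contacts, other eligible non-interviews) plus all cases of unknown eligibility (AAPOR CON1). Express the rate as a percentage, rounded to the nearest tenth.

Num: 863 + 59 + 249 + 73 = 1244
Base: 863 + 59 + 249 + 263 + 73 + 169 = 1676
CON1 = 1244 / 1676 = 0.7422

74.2%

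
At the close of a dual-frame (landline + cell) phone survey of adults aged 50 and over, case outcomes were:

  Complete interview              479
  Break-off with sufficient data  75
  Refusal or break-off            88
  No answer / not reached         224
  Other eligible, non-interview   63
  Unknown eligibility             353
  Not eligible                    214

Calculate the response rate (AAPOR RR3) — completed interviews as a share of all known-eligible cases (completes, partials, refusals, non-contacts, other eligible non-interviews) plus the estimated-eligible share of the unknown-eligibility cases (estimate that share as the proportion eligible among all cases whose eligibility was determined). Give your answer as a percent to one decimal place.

39.4%

Numerator: 479
Eligible (known): 479 + 75 + 88 + 224 + 63 = 929
e = 929 / (929 + 214) = 929 / 1143 = 0.8128
Eligible share of unknowns: 0.8128 × 353 = 286.92
Denom: 929 + 286.92 = 1215.92
RR3 = 479 / 1215.92 = 0.3939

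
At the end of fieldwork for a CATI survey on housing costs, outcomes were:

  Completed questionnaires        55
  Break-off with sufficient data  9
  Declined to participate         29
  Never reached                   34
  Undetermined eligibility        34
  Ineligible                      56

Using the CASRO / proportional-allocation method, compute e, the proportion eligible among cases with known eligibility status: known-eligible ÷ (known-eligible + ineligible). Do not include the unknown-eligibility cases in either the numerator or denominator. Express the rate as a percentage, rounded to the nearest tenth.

69.4%

Determined eligible → 55 + 9 + 29 + 34 = 127
e = 127 / (127 + 56) = 127 / 183 = 0.6940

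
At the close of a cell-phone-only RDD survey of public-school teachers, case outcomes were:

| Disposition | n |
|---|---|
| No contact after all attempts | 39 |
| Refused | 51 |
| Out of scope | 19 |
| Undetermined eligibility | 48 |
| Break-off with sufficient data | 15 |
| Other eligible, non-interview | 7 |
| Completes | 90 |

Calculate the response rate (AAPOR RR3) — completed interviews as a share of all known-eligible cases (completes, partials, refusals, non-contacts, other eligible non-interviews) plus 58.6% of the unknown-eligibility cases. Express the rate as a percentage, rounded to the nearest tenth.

39.1%

Numerator → 90
Known eligible → 90 + 15 + 51 + 39 + 7 = 202
Eligible share of unknowns → 0.5860 × 48 = 28.13
Denominator → 202 + 28.13 = 230.13
RR3 = 90 / 230.13 = 0.3911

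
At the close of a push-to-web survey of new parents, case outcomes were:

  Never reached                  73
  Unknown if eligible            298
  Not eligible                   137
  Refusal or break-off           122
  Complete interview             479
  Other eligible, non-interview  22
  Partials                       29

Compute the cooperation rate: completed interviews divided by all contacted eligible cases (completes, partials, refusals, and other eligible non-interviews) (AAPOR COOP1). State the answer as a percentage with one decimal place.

73.5%

Top: 479
Denom: 479 + 29 + 122 + 22 = 652
COOP1 = 479 / 652 = 0.7347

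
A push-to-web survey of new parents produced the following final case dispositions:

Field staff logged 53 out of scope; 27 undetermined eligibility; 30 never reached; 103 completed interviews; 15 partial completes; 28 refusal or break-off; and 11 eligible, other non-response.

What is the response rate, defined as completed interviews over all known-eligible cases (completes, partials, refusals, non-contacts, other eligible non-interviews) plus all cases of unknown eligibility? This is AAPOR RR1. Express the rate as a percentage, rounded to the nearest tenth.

48.1%

Num = 103
Denom = 103 + 15 + 28 + 30 + 11 + 27 = 214
RR1 = 103 / 214 = 0.4813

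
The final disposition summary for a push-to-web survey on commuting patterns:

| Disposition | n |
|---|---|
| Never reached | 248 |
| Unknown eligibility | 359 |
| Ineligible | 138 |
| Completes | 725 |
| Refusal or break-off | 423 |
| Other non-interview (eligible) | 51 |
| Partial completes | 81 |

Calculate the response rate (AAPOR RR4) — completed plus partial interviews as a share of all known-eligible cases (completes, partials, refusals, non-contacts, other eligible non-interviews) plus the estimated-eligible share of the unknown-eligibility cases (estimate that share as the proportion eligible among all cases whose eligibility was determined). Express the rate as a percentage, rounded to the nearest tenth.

43.4%

Num → 725 + 81 = 806
Known eligible → 725 + 81 + 423 + 248 + 51 = 1528
e = 1528 / (1528 + 138) = 1528 / 1666 = 0.9172
e × U → 0.9172 × 359 = 329.27
Base → 1528 + 329.27 = 1857.27
RR4 = 806 / 1857.27 = 0.4340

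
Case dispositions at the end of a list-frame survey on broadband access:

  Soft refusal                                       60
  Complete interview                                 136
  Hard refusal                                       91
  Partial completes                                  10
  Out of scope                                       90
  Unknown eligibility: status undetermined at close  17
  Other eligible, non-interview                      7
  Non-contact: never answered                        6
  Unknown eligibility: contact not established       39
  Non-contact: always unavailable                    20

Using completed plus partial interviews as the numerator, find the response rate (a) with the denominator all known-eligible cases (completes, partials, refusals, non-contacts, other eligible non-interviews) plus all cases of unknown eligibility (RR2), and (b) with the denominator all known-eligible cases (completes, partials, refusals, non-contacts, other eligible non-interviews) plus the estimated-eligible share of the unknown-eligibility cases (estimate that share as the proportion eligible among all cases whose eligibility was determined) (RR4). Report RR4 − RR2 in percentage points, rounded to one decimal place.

1.2

Declined to participate = 91 + 60 = 151
No answer / not reached = 6 + 20 = 26
Eligibility not determined = 39 + 17 = 56
Top = 136 + 10 = 146
Base = 136 + 10 + 151 + 26 + 7 + 56 = 386
RR2 = 146 / 386 = 0.3782
Known eligible = 136 + 10 + 151 + 26 + 7 = 330
e = 330 / (330 + 90) = 330 / 420 = 0.7857
Eligible share of unknowns = 0.7857 × 56 = 44.00
Base = 330 + 44.00 = 374.00
RR4 = 146 / 374.00 = 0.3904
Difference = 39.04 − 37.82 = 1.22 percentage points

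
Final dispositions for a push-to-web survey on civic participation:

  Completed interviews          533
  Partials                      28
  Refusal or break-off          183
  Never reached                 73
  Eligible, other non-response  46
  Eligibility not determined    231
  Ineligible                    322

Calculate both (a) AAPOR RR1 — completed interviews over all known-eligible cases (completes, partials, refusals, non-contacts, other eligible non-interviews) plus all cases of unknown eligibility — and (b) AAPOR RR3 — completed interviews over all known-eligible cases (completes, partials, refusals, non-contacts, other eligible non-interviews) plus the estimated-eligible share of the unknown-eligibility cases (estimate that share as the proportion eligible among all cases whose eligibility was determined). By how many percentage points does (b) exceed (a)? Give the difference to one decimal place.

3.0

Num: 533
Denominator: 533 + 28 + 183 + 73 + 46 + 231 = 1094
RR1 = 533 / 1094 = 0.4872
Eligible (known): 533 + 28 + 183 + 73 + 46 = 863
e = 863 / (863 + 322) = 863 / 1185 = 0.7283
Eligible share of unknowns: 0.7283 × 231 = 168.24
Denominator: 863 + 168.24 = 1031.24
RR3 = 533 / 1031.24 = 0.5169
Difference = 51.69 − 48.72 = 2.97 percentage points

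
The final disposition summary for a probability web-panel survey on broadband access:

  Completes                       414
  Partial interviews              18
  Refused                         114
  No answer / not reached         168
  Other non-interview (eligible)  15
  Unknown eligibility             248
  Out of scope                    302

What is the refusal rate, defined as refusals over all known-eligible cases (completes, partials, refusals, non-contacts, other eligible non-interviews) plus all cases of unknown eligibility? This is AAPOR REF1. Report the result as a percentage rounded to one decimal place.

Top: 114
Denominator: 414 + 18 + 114 + 168 + 15 + 248 = 977
REF1 = 114 / 977 = 0.1167

11.7%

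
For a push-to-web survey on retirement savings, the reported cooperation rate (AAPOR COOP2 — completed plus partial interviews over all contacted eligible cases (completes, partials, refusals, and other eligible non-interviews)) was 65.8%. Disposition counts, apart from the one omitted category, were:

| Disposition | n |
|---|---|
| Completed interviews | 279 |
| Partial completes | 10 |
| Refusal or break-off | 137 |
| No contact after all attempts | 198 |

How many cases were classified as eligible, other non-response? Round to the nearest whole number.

Num = 279 + 10 = 289
COOP2 = 289 / D = 0.658
D = 289 / 0.658 = 439.2
Rest of base = 426
eligible, other non-response = 439.2 − 426 ≈ 13

13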